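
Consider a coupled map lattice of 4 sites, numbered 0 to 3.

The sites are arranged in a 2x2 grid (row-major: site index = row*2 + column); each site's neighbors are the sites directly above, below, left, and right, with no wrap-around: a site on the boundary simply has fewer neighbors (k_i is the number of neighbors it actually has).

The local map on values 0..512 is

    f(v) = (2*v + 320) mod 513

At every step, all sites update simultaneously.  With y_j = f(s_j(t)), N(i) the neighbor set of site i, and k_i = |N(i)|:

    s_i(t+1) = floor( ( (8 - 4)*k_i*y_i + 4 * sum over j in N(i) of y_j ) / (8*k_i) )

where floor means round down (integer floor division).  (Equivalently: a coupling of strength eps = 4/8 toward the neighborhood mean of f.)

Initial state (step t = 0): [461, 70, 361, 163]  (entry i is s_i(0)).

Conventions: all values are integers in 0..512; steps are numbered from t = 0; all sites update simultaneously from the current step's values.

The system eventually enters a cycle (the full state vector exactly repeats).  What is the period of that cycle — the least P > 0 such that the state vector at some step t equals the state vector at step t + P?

Answer: 18
Key observation: The state at step 8, [166, 384, 162, 380], reappears at step 26 — and no state repeats earlier — so the cycle the system enters has period 18.

Derivation:
t=0: [461, 70, 361, 163]
t=1: [227, 317, 95, 185]
t=2: [368, 330, 364, 326]
t=3: [137, 355, 133, 351]
t=4: [59, 149, 184, 273]
t=5: [289, 250, 285, 246]
t=6: [363, 324, 359, 320]
t=7: [126, 344, 122, 340]
t=8: [166, 384, 162, 380]
t=9: [117, 79, 113, 75]
t=10: [148, 366, 144, 362]
t=11: [81, 43, 77, 39]
t=12: [461, 423, 457, 419]
t=13: [195, 157, 191, 153]
t=14: [176, 138, 172, 134]
t=15: [138, 100, 134, 96]
t=16: [62, 152, 186, 276]
t=17: [294, 256, 290, 252]
t=18: [374, 336, 370, 332]
t=19: [149, 367, 145, 363]
t=20: [83, 45, 79, 41]
t=21: [465, 427, 461, 423]
t=22: [203, 165, 199, 161]
t=23: [192, 154, 188, 150]
t=24: [170, 132, 166, 128]
t=25: [126, 88, 122, 84]
t=26: [166, 384, 162, 380]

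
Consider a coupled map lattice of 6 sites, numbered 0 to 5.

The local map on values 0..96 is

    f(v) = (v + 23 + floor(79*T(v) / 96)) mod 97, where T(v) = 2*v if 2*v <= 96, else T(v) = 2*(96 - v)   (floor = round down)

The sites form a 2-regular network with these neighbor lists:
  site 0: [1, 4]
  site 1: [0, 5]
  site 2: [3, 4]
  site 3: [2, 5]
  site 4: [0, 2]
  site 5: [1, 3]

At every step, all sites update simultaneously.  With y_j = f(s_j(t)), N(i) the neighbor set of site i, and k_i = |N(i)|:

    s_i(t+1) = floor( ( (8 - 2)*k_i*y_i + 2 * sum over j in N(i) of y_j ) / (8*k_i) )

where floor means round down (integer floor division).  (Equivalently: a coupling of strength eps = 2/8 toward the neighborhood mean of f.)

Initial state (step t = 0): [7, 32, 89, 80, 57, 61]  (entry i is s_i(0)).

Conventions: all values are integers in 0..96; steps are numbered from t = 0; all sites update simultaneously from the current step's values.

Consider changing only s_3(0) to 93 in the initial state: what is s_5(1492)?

Answer: s_5(1492) = 51
Key observation: The state at step 27, [51, 51, 51, 51, 51, 51], reappears at step 28: the system is in a cycle of period 1 from step 27 on.  Therefore the state at step 1492 equals the state at step 27 + ((1492 - 27) mod 1) = 27, which is [51, 51, 51, 51, 51, 51].

Derivation:
t=0: [7, 32, 89, 93, 57, 61]
t=1: [37, 18, 28, 26, 43, 37]
t=2: [30, 58, 16, 71, 32, 37]
t=3: [10, 38, 54, 39, 16, 27]
t=4: [48, 37, 48, 39, 61, 77]
t=5: [48, 28, 48, 32, 46, 32]
t=6: [45, 7, 46, 15, 48, 8]
t=7: [45, 41, 49, 57, 51, 45]
t=8: [44, 36, 51, 47, 50, 43]
t=9: [40, 25, 50, 48, 49, 38]
t=10: [40, 73, 51, 49, 49, 37]
t=11: [34, 33, 51, 48, 49, 28]
t=12: [19, 11, 51, 46, 47, 8]
t=13: [67, 53, 50, 47, 53, 45]
t=14: [42, 47, 50, 49, 48, 46]
t=15: [40, 48, 51, 51, 50, 48]
t=16: [36, 50, 51, 51, 48, 52]
t=17: [28, 47, 51, 50, 48, 50]
t=18: [12, 43, 51, 51, 46, 50]
t=19: [51, 42, 50, 51, 48, 49]
t=20: [49, 40, 51, 51, 52, 50]
t=21: [49, 36, 50, 51, 50, 48]
t=22: [48, 28, 51, 51, 51, 48]
t=23: [46, 13, 51, 51, 51, 46]
t=24: [48, 54, 51, 50, 50, 48]
t=25: [52, 50, 51, 51, 51, 52]
t=26: [50, 50, 51, 50, 50, 50]
t=27: [51, 51, 51, 51, 51, 51]
t=28: [51, 51, 51, 51, 51, 51]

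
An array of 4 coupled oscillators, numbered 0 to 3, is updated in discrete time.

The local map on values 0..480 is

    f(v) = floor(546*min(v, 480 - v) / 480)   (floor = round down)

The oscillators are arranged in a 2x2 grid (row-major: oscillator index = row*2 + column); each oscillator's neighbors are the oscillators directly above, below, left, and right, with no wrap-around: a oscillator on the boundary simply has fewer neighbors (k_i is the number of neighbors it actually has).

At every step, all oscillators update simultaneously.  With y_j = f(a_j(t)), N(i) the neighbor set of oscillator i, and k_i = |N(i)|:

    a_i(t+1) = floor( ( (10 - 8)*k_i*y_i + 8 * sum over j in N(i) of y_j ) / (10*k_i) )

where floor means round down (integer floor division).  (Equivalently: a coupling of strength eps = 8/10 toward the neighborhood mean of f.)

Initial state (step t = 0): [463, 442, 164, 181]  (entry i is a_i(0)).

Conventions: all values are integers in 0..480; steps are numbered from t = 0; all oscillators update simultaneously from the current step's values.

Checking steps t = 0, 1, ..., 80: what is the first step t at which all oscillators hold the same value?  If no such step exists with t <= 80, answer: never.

Simulating step by step:
t=0: [463, 442, 164, 181]  (not all equal)
t=1: [95, 98, 126, 132]  (not all equal)
t=2: [123, 125, 131, 131]  (not all equal)
t=3: [144, 143, 145, 146]  (not all equal)
t=4: [163, 164, 164, 163]  (not all equal)
t=5: [185, 185, 185, 185]  (all equal)

Answer: 5
Key observation: Synchronization is absorbing here: once all oscillators are equal they stay equal, and step 5 is the first all-equal step.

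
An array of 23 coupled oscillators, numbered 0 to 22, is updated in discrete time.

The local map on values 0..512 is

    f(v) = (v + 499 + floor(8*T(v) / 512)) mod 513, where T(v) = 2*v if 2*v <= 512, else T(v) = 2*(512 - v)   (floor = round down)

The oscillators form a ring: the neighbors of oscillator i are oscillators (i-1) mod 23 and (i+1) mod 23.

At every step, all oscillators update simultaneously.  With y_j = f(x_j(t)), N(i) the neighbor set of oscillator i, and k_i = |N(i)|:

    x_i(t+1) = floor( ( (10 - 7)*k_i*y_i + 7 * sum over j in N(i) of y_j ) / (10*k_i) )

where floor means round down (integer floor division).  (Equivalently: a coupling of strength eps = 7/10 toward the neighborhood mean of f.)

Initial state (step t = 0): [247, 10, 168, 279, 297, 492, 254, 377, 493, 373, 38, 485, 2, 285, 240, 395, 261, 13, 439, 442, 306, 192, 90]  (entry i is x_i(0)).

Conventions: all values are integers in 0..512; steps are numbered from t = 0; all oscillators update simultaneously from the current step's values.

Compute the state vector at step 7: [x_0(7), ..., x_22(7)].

Simulating step by step:
t=0: [247, 10, 168, 279, 297, 492, 254, 377, 493, 373, 38, 485, 2, 285, 240, 395, 261, 13, 439, 442, 306, 192, 90]
t=1: [277, 292, 321, 238, 349, 331, 369, 364, 399, 285, 299, 325, 412, 340, 301, 285, 389, 391, 457, 382, 304, 186, 171]
t=2: [237, 288, 273, 297, 295, 341, 344, 367, 337, 321, 295, 337, 346, 342, 301, 318, 343, 401, 396, 370, 280, 213, 205]
t=3: [236, 257, 279, 280, 303, 317, 341, 339, 332, 308, 310, 316, 332, 320, 312, 312, 345, 368, 378, 338, 279, 226, 211]
t=4: [227, 250, 264, 280, 292, 312, 323, 328, 317, 308, 303, 311, 313, 313, 306, 315, 332, 353, 350, 322, 273, 231, 217]
t=5: [224, 239, 257, 271, 287, 300, 312, 313, 309, 301, 299, 300, 304, 302, 303, 309, 324, 335, 331, 306, 267, 233, 218]
t=6: [219, 233, 248, 264, 278, 292, 300, 303, 299, 295, 292, 293, 293, 295, 296, 303, 313, 320, 315, 293, 261, 232, 218]
t=7: [215, 226, 241, 256, 270, 282, 290, 292, 291, 287, 285, 284, 285, 286, 290, 296, 303, 307, 301, 281, 254, 229, 215]

Answer: [215, 226, 241, 256, 270, 282, 290, 292, 291, 287, 285, 284, 285, 286, 290, 296, 303, 307, 301, 281, 254, 229, 215]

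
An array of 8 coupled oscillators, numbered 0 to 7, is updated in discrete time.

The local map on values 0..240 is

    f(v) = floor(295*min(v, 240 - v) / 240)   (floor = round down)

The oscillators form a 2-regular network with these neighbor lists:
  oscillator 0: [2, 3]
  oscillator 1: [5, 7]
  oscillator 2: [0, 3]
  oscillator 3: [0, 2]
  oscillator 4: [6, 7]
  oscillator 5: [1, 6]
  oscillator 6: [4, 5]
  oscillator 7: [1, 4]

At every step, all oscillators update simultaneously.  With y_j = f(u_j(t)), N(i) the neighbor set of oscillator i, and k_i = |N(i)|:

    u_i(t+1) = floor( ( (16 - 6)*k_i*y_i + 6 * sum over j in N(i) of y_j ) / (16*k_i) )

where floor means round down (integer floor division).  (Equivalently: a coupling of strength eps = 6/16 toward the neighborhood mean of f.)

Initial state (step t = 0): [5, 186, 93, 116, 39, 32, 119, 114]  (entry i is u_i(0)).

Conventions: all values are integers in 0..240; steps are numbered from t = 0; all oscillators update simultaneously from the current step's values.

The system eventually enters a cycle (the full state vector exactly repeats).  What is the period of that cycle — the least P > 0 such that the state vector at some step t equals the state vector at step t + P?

Simulating step by step:
t=0: [5, 186, 93, 116, 39, 32, 119, 114]
t=1: [51, 74, 99, 111, 83, 64, 107, 108]
t=2: [86, 95, 112, 119, 113, 90, 115, 118]
t=3: [118, 120, 132, 136, 139, 116, 134, 138]
t=4: [139, 141, 133, 131, 125, 140, 131, 128]
t=5: [127, 124, 130, 130, 138, 123, 132, 134]
t=6: [136, 139, 135, 135, 127, 140, 132, 131]
t=7: [127, 125, 128, 128, 135, 124, 131, 132]
t=8: [137, 139, 137, 137, 130, 140, 133, 133]
t=9: [126, 124, 126, 126, 133, 124, 130, 130]
t=10: [140, 140, 140, 140, 132, 140, 135, 135]
t=11: [122, 123, 122, 122, 130, 123, 128, 128]
t=12: [145, 141, 145, 145, 135, 141, 137, 137]
t=13: [116, 121, 116, 116, 127, 121, 125, 125]
t=14: [142, 145, 142, 142, 139, 145, 141, 141]
t=15: [120, 116, 120, 120, 122, 116, 120, 120]
t=16: [147, 142, 147, 147, 145, 142, 145, 145]
t=17: [114, 119, 114, 114, 116, 119, 116, 116]
t=18: [140, 145, 140, 140, 142, 145, 142, 142]
t=19: [122, 116, 122, 122, 120, 116, 119, 119]
t=20: [145, 142, 145, 145, 146, 142, 145, 145]
t=21: [116, 119, 116, 116, 115, 119, 116, 116]
t=22: [142, 145, 142, 142, 141, 145, 142, 142]
t=23: [120, 116, 120, 120, 120, 116, 119, 119]
t=24: [147, 142, 147, 147, 146, 142, 145, 145]
t=25: [114, 119, 114, 114, 115, 119, 116, 116]
t=26: [140, 145, 140, 140, 141, 145, 142, 142]
t=27: [122, 116, 122, 122, 120, 116, 119, 119]

Answer: 8
Key observation: The state at step 19, [122, 116, 122, 122, 120, 116, 119, 119], reappears at step 27 — and no state repeats earlier — so the cycle the system enters has period 8.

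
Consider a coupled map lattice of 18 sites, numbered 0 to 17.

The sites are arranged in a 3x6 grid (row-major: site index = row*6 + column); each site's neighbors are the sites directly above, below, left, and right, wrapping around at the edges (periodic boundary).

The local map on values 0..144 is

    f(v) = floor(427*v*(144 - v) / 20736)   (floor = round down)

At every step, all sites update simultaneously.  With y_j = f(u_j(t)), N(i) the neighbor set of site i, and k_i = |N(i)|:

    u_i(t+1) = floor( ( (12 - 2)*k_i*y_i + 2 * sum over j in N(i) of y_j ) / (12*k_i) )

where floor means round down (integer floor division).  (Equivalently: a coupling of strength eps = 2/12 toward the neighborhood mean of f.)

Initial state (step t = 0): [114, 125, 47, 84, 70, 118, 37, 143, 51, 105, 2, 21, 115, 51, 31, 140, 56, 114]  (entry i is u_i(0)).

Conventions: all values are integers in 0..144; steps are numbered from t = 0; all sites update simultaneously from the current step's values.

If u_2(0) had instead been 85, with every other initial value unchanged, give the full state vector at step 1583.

Answer: [94, 94, 94, 95, 94, 94, 94, 94, 94, 95, 94, 94, 94, 94, 94, 95, 94, 94]
Key observation: The state at step 16, [96, 96, 95, 95, 95, 96, 96, 96, 95, 95, 95, 96, 96, 96, 95, 95, 95, 96], reappears at step 18: the system is in a cycle of period 2 from step 16 on.  Therefore the state at step 1583 equals the state at step 16 + ((1583 - 16) mod 2) = 17, which is [94, 94, 94, 95, 94, 94, 94, 94, 94, 95, 94, 94, 94, 94, 94, 95, 94, 94].

Derivation:
t=0: [114, 125, 85, 84, 70, 118, 37, 143, 51, 105, 2, 21, 115, 51, 31, 140, 56, 114]
t=1: [69, 51, 99, 98, 99, 64, 75, 15, 91, 79, 18, 53, 69, 88, 72, 24, 92, 70]
t=2: [105, 94, 92, 91, 90, 104, 102, 49, 96, 99, 54, 97, 105, 98, 102, 65, 94, 105]
t=3: [84, 95, 97, 98, 99, 85, 88, 94, 93, 92, 99, 92, 84, 91, 89, 103, 96, 84]
t=4: [102, 95, 93, 92, 91, 102, 100, 96, 96, 96, 91, 98, 102, 98, 98, 87, 93, 102]
t=5: [88, 94, 96, 98, 98, 88, 90, 93, 94, 94, 98, 91, 88, 92, 92, 100, 97, 88]
t=6: [100, 96, 94, 92, 92, 100, 99, 97, 96, 95, 92, 98, 100, 98, 97, 90, 93, 100]
t=7: [90, 93, 95, 97, 97, 90, 91, 92, 94, 95, 97, 92, 90, 92, 93, 99, 96, 90]
t=8: [99, 97, 95, 93, 93, 99, 99, 97, 96, 94, 93, 98, 99, 98, 96, 91, 94, 99]
t=9: [91, 92, 94, 96, 96, 91, 91, 92, 94, 96, 96, 92, 91, 92, 94, 98, 96, 91]
t=10: [98, 97, 96, 94, 94, 98, 98, 97, 96, 94, 94, 97, 98, 97, 95, 92, 94, 98]
t=11: [92, 93, 94, 96, 95, 92, 92, 93, 94, 96, 95, 93, 92, 93, 94, 97, 95, 92]
t=12: [97, 97, 95, 94, 95, 97, 97, 97, 95, 94, 95, 97, 97, 97, 95, 93, 95, 97]
t=13: [93, 93, 94, 95, 94, 93, 93, 93, 94, 95, 94, 93, 93, 93, 95, 96, 95, 93]
t=14: [97, 96, 95, 95, 95, 96, 97, 96, 95, 95, 95, 96, 97, 96, 95, 94, 95, 96]
t=15: [93, 94, 94, 95, 94, 94, 93, 94, 94, 95, 94, 94, 93, 94, 95, 95, 95, 94]
t=16: [96, 96, 95, 95, 95, 96, 96, 96, 95, 95, 95, 96, 96, 96, 95, 95, 95, 96]
t=17: [94, 94, 94, 95, 94, 94, 94, 94, 94, 95, 94, 94, 94, 94, 94, 95, 94, 94]
t=18: [96, 96, 95, 95, 95, 96, 96, 96, 95, 95, 95, 96, 96, 96, 95, 95, 95, 96]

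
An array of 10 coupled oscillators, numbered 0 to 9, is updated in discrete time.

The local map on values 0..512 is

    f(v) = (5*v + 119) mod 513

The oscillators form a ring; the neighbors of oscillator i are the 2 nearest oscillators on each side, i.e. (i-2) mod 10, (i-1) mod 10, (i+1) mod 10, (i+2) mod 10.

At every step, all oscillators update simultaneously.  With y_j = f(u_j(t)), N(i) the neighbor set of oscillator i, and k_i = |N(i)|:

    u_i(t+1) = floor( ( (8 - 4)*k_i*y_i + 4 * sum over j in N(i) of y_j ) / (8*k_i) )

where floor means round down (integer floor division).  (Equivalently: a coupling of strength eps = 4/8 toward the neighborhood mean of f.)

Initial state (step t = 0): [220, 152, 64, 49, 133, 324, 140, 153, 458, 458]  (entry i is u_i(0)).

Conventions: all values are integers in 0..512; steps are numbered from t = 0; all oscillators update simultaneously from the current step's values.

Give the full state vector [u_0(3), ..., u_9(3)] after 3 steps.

Simulating step by step:
t=0: [220, 152, 64, 49, 133, 324, 140, 153, 458, 458]
t=1: [286, 352, 368, 341, 299, 264, 302, 338, 331, 339]
t=2: [163, 293, 298, 298, 188, 296, 169, 261, 198, 244]
t=3: [274, 131, 106, 61, 97, 149, 297, 312, 239, 274]

Answer: [274, 131, 106, 61, 97, 149, 297, 312, 239, 274]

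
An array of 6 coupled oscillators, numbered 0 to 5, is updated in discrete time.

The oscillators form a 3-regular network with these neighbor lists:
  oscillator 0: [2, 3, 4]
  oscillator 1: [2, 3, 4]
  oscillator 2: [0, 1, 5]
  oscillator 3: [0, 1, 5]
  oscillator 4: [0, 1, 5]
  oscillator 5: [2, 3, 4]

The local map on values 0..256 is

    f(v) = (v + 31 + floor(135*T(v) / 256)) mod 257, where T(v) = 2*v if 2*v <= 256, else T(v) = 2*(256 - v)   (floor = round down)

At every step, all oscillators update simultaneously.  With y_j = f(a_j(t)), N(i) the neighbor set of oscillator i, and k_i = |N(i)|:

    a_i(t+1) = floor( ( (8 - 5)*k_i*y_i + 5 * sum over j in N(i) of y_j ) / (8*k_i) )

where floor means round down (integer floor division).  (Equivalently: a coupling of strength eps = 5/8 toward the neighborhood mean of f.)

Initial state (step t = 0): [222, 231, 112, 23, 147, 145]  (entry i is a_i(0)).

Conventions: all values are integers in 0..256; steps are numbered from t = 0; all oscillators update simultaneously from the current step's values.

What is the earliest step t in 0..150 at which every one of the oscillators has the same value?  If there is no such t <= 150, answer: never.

Simulating step by step:
t=0: [222, 231, 112, 23, 147, 145]  (not all equal)
t=1: [36, 36, 21, 49, 33, 37]  (not all equal)
t=2: [102, 102, 93, 114, 102, 103]  (not all equal)
t=3: [187, 187, 233, 153, 240, 188]  (not all equal)
t=4: [32, 32, 32, 33, 31, 32]  (not all equal)
t=5: [96, 96, 96, 96, 95, 96]  (not all equal)
t=6: [227, 227, 228, 228, 227, 227]  (not all equal)
t=7: [31, 31, 31, 31, 31, 31]  (all equal)

Answer: 7
Key observation: Synchronization is absorbing here: once all oscillators are equal they stay equal, and step 7 is the first all-equal step.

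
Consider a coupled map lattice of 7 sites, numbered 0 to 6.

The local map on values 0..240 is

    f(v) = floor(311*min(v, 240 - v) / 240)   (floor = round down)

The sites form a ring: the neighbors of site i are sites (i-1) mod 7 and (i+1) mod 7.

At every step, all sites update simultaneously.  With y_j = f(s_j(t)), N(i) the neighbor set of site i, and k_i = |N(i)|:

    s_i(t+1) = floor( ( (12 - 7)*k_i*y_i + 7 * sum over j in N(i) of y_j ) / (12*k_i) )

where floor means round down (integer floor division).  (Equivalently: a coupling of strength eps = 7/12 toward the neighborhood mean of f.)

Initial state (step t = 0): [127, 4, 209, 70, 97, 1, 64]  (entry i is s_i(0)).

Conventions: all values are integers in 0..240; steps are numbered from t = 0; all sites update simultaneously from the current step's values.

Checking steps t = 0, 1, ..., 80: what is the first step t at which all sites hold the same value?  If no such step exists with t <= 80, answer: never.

Answer: 14
Key observation: Synchronization is absorbing here: once all sites are equal they stay equal, and step 14 is the first all-equal step.

Derivation:
t=0: [127, 4, 209, 70, 97, 1, 64]  (not all equal)
t=1: [86, 56, 44, 85, 78, 60, 77]  (not all equal)
t=2: [96, 79, 76, 91, 96, 90, 96]  (not all equal)
t=3: [117, 107, 104, 113, 119, 120, 121]  (not all equal)
t=4: [148, 140, 138, 144, 151, 154, 153]  (not all equal)
t=5: [119, 126, 128, 123, 116, 112, 113]  (not all equal)
t=6: [149, 148, 147, 148, 148, 146, 148]  (not all equal)
t=7: [118, 118, 119, 119, 119, 119, 119]  (not all equal)
t=8: [152, 152, 153, 154, 154, 154, 153]  (not all equal)
t=9: [113, 113, 112, 111, 111, 111, 112]  (not all equal)
t=10: [145, 145, 144, 143, 143, 143, 144]  (not all equal)
t=11: [123, 123, 124, 124, 125, 124, 124]  (not all equal)
t=12: [150, 150, 150, 149, 149, 149, 150]  (not all equal)
t=13: [116, 116, 116, 116, 117, 116, 116]  (not all equal)
t=14: [150, 150, 150, 150, 150, 150, 150]  (all equal)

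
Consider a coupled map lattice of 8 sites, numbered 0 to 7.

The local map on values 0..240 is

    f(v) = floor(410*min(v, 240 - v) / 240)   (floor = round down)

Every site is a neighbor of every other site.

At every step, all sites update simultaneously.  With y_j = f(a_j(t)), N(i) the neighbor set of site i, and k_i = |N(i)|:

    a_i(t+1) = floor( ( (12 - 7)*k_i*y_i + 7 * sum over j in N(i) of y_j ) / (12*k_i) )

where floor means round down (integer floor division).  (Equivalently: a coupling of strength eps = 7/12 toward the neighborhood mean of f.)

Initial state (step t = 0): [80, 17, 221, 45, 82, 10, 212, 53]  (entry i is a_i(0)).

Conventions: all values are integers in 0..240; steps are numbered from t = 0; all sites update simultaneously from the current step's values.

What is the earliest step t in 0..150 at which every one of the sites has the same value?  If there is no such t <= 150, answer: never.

Simulating step by step:
t=0: [80, 17, 221, 45, 82, 10, 212, 53]  (not all equal)
t=1: [92, 56, 57, 72, 93, 52, 62, 77]  (not all equal)
t=2: [131, 111, 111, 120, 132, 108, 114, 123]  (not all equal)
t=3: [189, 190, 190, 195, 188, 188, 192, 193]  (not all equal)
t=4: [84, 84, 84, 81, 85, 85, 83, 82]  (not all equal)
t=5: [142, 142, 142, 140, 143, 143, 141, 141]  (not all equal)
t=6: [167, 167, 167, 168, 166, 166, 167, 167]  (not all equal)
t=7: [124, 124, 124, 123, 124, 124, 124, 124]  (not all equal)
t=8: [198, 198, 198, 198, 198, 198, 198, 198]  (all equal)

Answer: 8
Key observation: Synchronization is absorbing here: once all sites are equal they stay equal, and step 8 is the first all-equal step.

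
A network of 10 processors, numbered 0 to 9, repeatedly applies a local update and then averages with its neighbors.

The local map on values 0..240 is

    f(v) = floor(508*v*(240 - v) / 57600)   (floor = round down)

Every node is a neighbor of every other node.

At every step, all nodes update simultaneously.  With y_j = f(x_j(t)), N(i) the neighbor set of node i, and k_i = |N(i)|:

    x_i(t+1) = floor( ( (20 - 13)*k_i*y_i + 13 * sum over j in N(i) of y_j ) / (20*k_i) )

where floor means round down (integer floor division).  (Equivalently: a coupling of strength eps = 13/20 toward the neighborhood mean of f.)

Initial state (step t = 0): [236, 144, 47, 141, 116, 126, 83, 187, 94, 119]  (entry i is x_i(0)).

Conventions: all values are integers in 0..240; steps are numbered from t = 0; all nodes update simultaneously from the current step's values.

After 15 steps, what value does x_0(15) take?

Answer: x_0(15) = 126

Derivation:
t=0: [236, 144, 47, 141, 116, 126, 83, 187, 94, 119]
t=1: [76, 108, 96, 108, 109, 109, 106, 98, 108, 109]
t=2: [118, 123, 122, 123, 123, 123, 123, 122, 123, 123]
t=3: [126, 126, 126, 126, 126, 126, 126, 126, 126, 126]
t=4: [126, 126, 126, 126, 126, 126, 126, 126, 126, 126]
t=5: [126, 126, 126, 126, 126, 126, 126, 126, 126, 126]
t=6: [126, 126, 126, 126, 126, 126, 126, 126, 126, 126]
t=7: [126, 126, 126, 126, 126, 126, 126, 126, 126, 126]
t=8: [126, 126, 126, 126, 126, 126, 126, 126, 126, 126]
t=9: [126, 126, 126, 126, 126, 126, 126, 126, 126, 126]
t=10: [126, 126, 126, 126, 126, 126, 126, 126, 126, 126]
t=11: [126, 126, 126, 126, 126, 126, 126, 126, 126, 126]
t=12: [126, 126, 126, 126, 126, 126, 126, 126, 126, 126]
t=13: [126, 126, 126, 126, 126, 126, 126, 126, 126, 126]
t=14: [126, 126, 126, 126, 126, 126, 126, 126, 126, 126]
t=15: [126, 126, 126, 126, 126, 126, 126, 126, 126, 126]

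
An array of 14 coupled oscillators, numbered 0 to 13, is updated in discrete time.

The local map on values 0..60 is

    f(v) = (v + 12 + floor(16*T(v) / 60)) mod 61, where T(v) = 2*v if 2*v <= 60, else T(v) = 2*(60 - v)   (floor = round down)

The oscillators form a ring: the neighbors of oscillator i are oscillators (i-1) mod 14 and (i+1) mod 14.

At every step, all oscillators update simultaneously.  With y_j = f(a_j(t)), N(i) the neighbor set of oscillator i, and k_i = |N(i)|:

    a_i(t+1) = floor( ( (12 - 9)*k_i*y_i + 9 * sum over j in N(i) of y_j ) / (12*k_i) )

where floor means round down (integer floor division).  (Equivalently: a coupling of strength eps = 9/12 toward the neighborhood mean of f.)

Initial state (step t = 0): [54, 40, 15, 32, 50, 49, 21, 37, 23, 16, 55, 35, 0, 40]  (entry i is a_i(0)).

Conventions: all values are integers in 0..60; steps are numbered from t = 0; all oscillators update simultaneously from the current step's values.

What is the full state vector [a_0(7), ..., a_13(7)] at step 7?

Answer: [57, 37, 43, 15, 36, 28, 32, 30, 20, 20, 18, 28, 37, 54]

Derivation:
t=0: [54, 40, 15, 32, 50, 49, 21, 37, 23, 16, 55, 35, 0, 40]
t=1: [2, 16, 30, 29, 25, 20, 12, 34, 25, 29, 38, 22, 25, 7]
t=2: [25, 36, 49, 54, 49, 40, 45, 44, 55, 32, 37, 30, 37, 29]
t=3: [56, 35, 26, 5, 4, 3, 2, 5, 24, 17, 43, 14, 42, 32]
t=4: [46, 37, 42, 30, 17, 16, 16, 28, 33, 28, 27, 10, 34, 18]
t=5: [15, 2, 22, 29, 44, 36, 42, 49, 55, 55, 43, 48, 39, 33]
t=6: [36, 33, 37, 32, 44, 16, 24, 5, 6, 6, 5, 2, 24, 28]
t=7: [57, 37, 43, 15, 36, 28, 32, 30, 20, 20, 18, 28, 37, 54]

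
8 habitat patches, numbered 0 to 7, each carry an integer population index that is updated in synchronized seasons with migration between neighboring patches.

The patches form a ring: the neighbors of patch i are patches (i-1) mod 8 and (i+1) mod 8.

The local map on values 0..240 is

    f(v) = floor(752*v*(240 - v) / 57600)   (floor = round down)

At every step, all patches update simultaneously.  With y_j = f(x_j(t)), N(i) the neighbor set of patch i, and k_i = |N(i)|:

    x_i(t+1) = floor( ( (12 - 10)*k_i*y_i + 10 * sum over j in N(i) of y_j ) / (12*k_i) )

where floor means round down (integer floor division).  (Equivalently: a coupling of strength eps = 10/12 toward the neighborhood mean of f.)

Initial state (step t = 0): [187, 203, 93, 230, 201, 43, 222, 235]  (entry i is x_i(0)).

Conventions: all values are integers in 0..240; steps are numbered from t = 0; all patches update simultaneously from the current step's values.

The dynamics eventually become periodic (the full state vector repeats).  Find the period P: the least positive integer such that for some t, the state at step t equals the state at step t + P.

Answer: 2
Key observation: The state at step 30, [186, 186, 186, 186, 186, 186, 186, 186], reappears at step 32 — and no state repeats earlier — so the cycle the system enters has period 2.

Derivation:
t=0: [187, 203, 93, 230, 201, 43, 222, 235]
t=1: [68, 144, 83, 121, 75, 82, 60, 77]
t=2: [168, 164, 181, 169, 175, 154, 161, 149]
t=3: [167, 150, 155, 145, 161, 159, 173, 164]
t=4: [167, 167, 176, 170, 172, 160, 162, 156]
t=5: [164, 154, 155, 150, 159, 159, 168, 163]
t=6: [166, 167, 173, 171, 171, 163, 164, 160]
t=7: [162, 156, 155, 152, 157, 158, 164, 162]
t=8: [166, 168, 172, 171, 171, 166, 165, 163]
t=9: [160, 156, 154, 153, 156, 157, 161, 160]
t=10: [168, 169, 172, 171, 171, 168, 168, 166]
t=11: [157, 154, 154, 153, 155, 155, 158, 157]
t=12: [170, 171, 172, 172, 172, 170, 170, 169]
t=13: [155, 153, 152, 152, 153, 153, 155, 155]
t=14: [172, 173, 173, 173, 173, 172, 172, 172]
t=15: [151, 151, 151, 151, 151, 151, 152, 152]
t=16: [174, 175, 175, 175, 175, 174, 174, 174]
t=17: [148, 148, 148, 148, 148, 148, 149, 149]
t=18: [177, 177, 177, 177, 177, 177, 177, 177]
t=19: [145, 145, 145, 145, 145, 145, 145, 145]
t=20: [179, 179, 179, 179, 179, 179, 179, 179]
t=21: [142, 142, 142, 142, 142, 142, 142, 142]
t=22: [181, 181, 181, 181, 181, 181, 181, 181]
t=23: [139, 139, 139, 139, 139, 139, 139, 139]
t=24: [183, 183, 183, 183, 183, 183, 183, 183]
t=25: [136, 136, 136, 136, 136, 136, 136, 136]
t=26: [184, 184, 184, 184, 184, 184, 184, 184]
t=27: [134, 134, 134, 134, 134, 134, 134, 134]
t=28: [185, 185, 185, 185, 185, 185, 185, 185]
t=29: [132, 132, 132, 132, 132, 132, 132, 132]
t=30: [186, 186, 186, 186, 186, 186, 186, 186]
t=31: [131, 131, 131, 131, 131, 131, 131, 131]
t=32: [186, 186, 186, 186, 186, 186, 186, 186]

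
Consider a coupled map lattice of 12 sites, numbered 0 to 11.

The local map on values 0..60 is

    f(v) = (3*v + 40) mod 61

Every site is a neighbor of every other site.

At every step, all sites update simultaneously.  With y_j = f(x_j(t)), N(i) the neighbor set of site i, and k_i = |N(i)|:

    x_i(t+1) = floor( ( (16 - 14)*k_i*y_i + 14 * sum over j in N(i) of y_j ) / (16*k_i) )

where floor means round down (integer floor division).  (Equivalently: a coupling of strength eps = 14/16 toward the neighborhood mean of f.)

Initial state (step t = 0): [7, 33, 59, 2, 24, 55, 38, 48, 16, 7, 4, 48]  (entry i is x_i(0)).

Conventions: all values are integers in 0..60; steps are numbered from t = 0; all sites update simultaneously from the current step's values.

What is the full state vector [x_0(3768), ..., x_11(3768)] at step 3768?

Simulating step by step:
t=0: [7, 33, 59, 2, 24, 55, 38, 48, 16, 7, 4, 48]
t=1: [22, 23, 24, 24, 24, 23, 23, 22, 23, 22, 24, 22]
t=2: [47, 48, 48, 48, 48, 48, 48, 47, 48, 47, 48, 47]
t=3: [22, 19, 19, 19, 19, 19, 19, 22, 19, 22, 19, 22]
t=4: [39, 38, 38, 38, 38, 38, 38, 39, 38, 39, 38, 39]
t=5: [33, 32, 32, 32, 32, 32, 32, 33, 32, 33, 32, 33]
t=6: [15, 14, 14, 14, 14, 14, 14, 15, 14, 15, 14, 15]
t=7: [22, 21, 21, 21, 21, 21, 21, 22, 21, 22, 21, 22]
t=8: [43, 42, 42, 42, 42, 42, 42, 43, 42, 43, 42, 43]
t=9: [45, 44, 44, 44, 44, 44, 44, 45, 44, 45, 44, 45]
t=10: [51, 50, 50, 50, 50, 50, 50, 51, 50, 51, 50, 51]
t=11: [8, 7, 7, 7, 7, 7, 7, 8, 7, 8, 7, 8]
t=12: [1, 0, 0, 0, 0, 0, 0, 1, 0, 1, 0, 1]
t=13: [41, 40, 40, 40, 40, 40, 40, 41, 40, 41, 40, 41]
t=14: [39, 38, 38, 38, 38, 38, 38, 39, 38, 39, 38, 39]

Answer: [43, 42, 42, 42, 42, 42, 42, 43, 42, 43, 42, 43]
Key observation: The state at step 4, [39, 38, 38, 38, 38, 38, 38, 39, 38, 39, 38, 39], reappears at step 14: the system is in a cycle of period 10 from step 4 on.  Therefore the state at step 3768 equals the state at step 4 + ((3768 - 4) mod 10) = 8, which is [43, 42, 42, 42, 42, 42, 42, 43, 42, 43, 42, 43].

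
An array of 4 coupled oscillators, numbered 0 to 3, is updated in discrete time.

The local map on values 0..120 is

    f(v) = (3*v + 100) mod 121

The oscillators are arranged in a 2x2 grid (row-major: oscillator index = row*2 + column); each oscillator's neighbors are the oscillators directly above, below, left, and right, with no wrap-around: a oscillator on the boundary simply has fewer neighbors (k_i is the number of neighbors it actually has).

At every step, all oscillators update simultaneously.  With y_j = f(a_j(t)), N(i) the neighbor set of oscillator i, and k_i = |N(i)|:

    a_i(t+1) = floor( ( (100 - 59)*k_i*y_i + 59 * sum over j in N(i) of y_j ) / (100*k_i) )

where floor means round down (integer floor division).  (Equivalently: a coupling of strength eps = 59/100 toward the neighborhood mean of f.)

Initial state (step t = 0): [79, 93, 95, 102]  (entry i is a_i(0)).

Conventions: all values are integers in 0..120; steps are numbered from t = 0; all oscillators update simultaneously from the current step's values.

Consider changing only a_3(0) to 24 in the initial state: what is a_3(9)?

Simulating step by step:
t=0: [79, 93, 95, 24]
t=1: [50, 49, 52, 32]
t=2: [8, 26, 30, 36]
t=3: [38, 49, 54, 72]
t=4: [45, 51, 57, 37]
t=5: [58, 64, 72, 48]
t=6: [49, 30, 40, 37]
t=7: [51, 56, 68, 86]
t=8: [30, 48, 62, 73]
t=9: [41, 43, 61, 45]

Answer: a_3(9) = 45
Key observation: This trace re-runs the system from the modified initial state.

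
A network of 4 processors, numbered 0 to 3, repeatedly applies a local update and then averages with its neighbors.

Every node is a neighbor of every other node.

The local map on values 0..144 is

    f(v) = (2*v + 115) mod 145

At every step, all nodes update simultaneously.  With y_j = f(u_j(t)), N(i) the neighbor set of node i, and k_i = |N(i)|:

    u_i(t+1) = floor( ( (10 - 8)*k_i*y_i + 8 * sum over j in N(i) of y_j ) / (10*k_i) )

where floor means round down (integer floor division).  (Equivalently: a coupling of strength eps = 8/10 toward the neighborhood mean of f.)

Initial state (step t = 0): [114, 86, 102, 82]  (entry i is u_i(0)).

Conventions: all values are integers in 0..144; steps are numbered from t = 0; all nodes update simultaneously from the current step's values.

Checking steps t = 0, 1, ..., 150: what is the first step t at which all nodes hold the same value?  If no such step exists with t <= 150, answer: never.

Answer: 4
Key observation: Synchronization is absorbing here: once all nodes are equal they stay equal, and step 4 is the first all-equal step.

Derivation:
t=0: [114, 86, 102, 82]  (not all equal)
t=1: [91, 86, 93, 86]  (not all equal)
t=2: [80, 71, 79, 71]  (not all equal)
t=3: [119, 121, 120, 121]  (not all equal)
t=4: [65, 65, 65, 65]  (all equal)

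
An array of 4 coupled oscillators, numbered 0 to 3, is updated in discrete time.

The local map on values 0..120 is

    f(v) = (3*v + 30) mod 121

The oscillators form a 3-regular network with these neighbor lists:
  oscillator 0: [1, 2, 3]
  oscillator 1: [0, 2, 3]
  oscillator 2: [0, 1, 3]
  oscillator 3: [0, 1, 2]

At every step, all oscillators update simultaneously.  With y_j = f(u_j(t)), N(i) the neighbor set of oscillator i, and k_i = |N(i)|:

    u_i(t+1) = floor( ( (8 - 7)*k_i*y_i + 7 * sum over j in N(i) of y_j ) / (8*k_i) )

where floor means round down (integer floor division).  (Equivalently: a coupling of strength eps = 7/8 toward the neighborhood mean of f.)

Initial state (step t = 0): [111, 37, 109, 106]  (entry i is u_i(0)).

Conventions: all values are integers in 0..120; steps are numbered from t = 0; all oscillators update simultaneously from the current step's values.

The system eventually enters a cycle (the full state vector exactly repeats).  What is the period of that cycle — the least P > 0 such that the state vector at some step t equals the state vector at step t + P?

Simulating step by step:
t=0: [111, 37, 109, 106]
t=1: [70, 66, 51, 52]
t=2: [83, 85, 92, 92]
t=3: [54, 53, 50, 50]
t=4: [63, 63, 65, 65]
t=5: [101, 101, 100, 100]
t=6: [89, 89, 89, 89]
t=7: [55, 55, 55, 55]
t=8: [74, 74, 74, 74]
t=9: [10, 10, 10, 10]
t=10: [60, 60, 60, 60]
t=11: [89, 89, 89, 89]

Answer: 5
Key observation: The state at step 6, [89, 89, 89, 89], reappears at step 11 — and no state repeats earlier — so the cycle the system enters has period 5.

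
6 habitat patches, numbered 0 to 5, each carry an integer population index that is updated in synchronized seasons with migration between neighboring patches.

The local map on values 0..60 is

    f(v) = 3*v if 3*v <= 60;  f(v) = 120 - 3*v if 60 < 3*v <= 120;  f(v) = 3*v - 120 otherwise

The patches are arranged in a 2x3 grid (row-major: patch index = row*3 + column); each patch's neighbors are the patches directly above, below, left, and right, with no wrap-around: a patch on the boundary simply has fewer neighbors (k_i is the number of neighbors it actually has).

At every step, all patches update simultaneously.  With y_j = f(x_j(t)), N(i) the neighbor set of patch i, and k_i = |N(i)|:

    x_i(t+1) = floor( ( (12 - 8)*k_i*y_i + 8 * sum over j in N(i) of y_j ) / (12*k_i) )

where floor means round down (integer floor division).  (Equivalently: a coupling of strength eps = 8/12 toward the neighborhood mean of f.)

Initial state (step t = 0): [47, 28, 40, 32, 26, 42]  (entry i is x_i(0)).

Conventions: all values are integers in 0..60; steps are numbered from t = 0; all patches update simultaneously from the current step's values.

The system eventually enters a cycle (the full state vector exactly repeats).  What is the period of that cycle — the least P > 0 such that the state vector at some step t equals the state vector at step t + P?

Simulating step by step:
t=0: [47, 28, 40, 32, 26, 42]
t=1: [27, 26, 14, 29, 28, 16]
t=2: [38, 40, 44, 36, 39, 42]
t=3: [6, 4, 6, 7, 5, 7]
t=4: [17, 15, 17, 18, 17, 18]
t=5: [50, 49, 50, 52, 51, 52]
t=6: [31, 29, 31, 33, 33, 33]
t=7: [27, 27, 27, 23, 23, 23]
t=8: [43, 41, 43, 47, 48, 47]
t=9: [11, 10, 11, 18, 18, 18]
t=10: [39, 36, 39, 47, 48, 47]
t=11: [12, 10, 12, 16, 20, 16]
t=12: [38, 39, 38, 48, 48, 48]
t=13: [11, 9, 11, 18, 19, 18]
t=14: [38, 36, 38, 48, 49, 48]
t=15: [14, 12, 14, 19, 22, 19]
t=16: [45, 42, 45, 51, 51, 51]
t=17: [18, 16, 18, 27, 27, 27]
t=18: [47, 48, 47, 44, 41, 44]
t=19: [19, 18, 19, 12, 11, 12]
t=20: [49, 50, 49, 42, 39, 42]
t=21: [21, 22, 21, 12, 10, 12]
t=22: [49, 50, 49, 41, 38, 41]
t=23: [20, 23, 20, 12, 10, 12]
t=24: [49, 50, 49, 42, 37, 42]
t=25: [21, 24, 21, 14, 12, 14]
t=26: [49, 49, 49, 45, 41, 45]
t=27: [23, 21, 23, 15, 13, 15]
t=28: [51, 50, 51, 45, 45, 45]
t=29: [26, 28, 26, 21, 18, 21]
t=30: [45, 42, 45, 51, 51, 51]

Answer: 14
Key observation: The state at step 16, [45, 42, 45, 51, 51, 51], reappears at step 30 — and no state repeats earlier — so the cycle the system enters has period 14.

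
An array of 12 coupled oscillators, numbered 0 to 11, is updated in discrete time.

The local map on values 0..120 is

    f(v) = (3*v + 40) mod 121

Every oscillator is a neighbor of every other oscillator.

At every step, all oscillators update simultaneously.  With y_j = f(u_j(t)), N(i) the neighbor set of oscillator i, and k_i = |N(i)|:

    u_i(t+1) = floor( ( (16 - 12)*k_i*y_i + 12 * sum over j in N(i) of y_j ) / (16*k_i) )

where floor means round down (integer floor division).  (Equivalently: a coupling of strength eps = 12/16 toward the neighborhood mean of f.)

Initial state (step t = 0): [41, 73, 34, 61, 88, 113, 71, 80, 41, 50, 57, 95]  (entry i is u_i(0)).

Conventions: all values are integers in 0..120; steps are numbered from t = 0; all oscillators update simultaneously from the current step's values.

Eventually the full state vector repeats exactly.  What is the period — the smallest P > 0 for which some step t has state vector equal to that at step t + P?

Simulating step by step:
t=0: [41, 73, 34, 61, 88, 113, 71, 80, 41, 50, 57, 95]
t=1: [48, 43, 44, 58, 51, 43, 42, 47, 48, 52, 56, 55]
t=2: [65, 62, 63, 70, 66, 62, 61, 64, 65, 67, 69, 69]
t=3: [89, 88, 88, 70, 90, 88, 87, 89, 89, 90, 70, 70]
t=4: [52, 52, 52, 42, 53, 52, 51, 52, 52, 53, 42, 42]
t=5: [69, 69, 69, 63, 69, 69, 68, 69, 69, 69, 63, 63]
t=6: [25, 25, 25, 44, 25, 25, 25, 25, 25, 25, 44, 44]
t=7: [101, 101, 101, 90, 101, 101, 101, 101, 101, 101, 90, 90]
t=8: [94, 94, 94, 88, 94, 94, 94, 94, 94, 94, 88, 88]
t=9: [76, 76, 76, 73, 76, 76, 76, 76, 76, 76, 73, 73]
t=10: [24, 24, 24, 22, 24, 24, 24, 24, 24, 24, 22, 22]
t=11: [110, 110, 110, 109, 110, 110, 110, 110, 110, 110, 109, 109]
t=12: [6, 6, 6, 5, 6, 6, 6, 6, 6, 6, 5, 5]
t=13: [57, 57, 57, 56, 57, 57, 57, 57, 57, 57, 56, 56]
t=14: [89, 89, 89, 88, 89, 89, 89, 89, 89, 89, 88, 88]
t=15: [64, 64, 64, 63, 64, 64, 64, 64, 64, 64, 63, 63]
t=16: [110, 110, 110, 109, 110, 110, 110, 110, 110, 110, 109, 109]

Answer: 5
Key observation: The state at step 11, [110, 110, 110, 109, 110, 110, 110, 110, 110, 110, 109, 109], reappears at step 16 — and no state repeats earlier — so the cycle the system enters has period 5.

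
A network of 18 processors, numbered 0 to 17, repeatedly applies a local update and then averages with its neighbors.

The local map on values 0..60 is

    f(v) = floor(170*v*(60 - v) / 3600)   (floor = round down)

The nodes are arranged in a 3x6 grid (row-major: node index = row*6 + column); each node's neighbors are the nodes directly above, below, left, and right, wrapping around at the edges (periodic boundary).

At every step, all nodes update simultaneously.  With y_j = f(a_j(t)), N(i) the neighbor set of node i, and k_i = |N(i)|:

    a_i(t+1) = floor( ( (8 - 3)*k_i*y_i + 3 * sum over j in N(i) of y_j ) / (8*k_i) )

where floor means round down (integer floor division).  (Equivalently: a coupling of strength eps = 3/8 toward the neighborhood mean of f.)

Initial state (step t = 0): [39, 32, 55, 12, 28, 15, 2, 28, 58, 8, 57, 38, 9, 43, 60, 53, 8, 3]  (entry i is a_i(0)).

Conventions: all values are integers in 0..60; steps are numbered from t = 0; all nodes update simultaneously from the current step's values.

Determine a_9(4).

Answer: a_9(4) = 36

Derivation:
t=0: [39, 32, 55, 12, 28, 15, 2, 28, 58, 8, 57, 38, 9, 43, 60, 53, 8, 3]
t=1: [33, 38, 14, 25, 34, 31, 16, 34, 9, 17, 16, 29, 21, 31, 6, 16, 18, 15]
t=2: [40, 38, 29, 38, 39, 40, 35, 38, 24, 33, 34, 39, 37, 38, 21, 32, 34, 34]
t=3: [37, 39, 40, 39, 38, 37, 40, 39, 40, 41, 40, 38, 39, 39, 39, 41, 40, 40]
t=4: [39, 38, 37, 37, 38, 39, 37, 37, 37, 36, 37, 38, 38, 38, 37, 36, 37, 37]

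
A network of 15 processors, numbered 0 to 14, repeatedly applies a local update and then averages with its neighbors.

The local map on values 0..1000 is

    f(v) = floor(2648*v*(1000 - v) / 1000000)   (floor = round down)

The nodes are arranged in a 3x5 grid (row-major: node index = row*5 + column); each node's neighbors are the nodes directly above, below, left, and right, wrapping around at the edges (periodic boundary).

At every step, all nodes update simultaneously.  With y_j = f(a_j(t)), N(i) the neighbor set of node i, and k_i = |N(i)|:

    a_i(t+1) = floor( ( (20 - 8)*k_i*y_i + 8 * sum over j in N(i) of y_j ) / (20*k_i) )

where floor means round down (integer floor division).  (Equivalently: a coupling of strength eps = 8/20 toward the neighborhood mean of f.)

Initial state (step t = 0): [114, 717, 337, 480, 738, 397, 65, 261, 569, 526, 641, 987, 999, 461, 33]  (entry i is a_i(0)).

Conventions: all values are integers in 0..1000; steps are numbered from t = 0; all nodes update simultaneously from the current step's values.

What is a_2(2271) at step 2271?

Simulating step by step:
t=0: [114, 717, 337, 480, 738, 397, 65, 261, 569, 526, 641, 987, 999, 461, 33]
t=1: [389, 427, 525, 636, 474, 549, 267, 446, 638, 583, 467, 150, 180, 533, 294]
t=2: [639, 602, 626, 626, 639, 637, 540, 610, 623, 633, 612, 423, 465, 611, 591]
t=3: [614, 633, 625, 619, 614, 618, 646, 632, 621, 617, 627, 645, 647, 631, 632]
t=4: [624, 614, 617, 623, 625, 622, 609, 614, 621, 624, 618, 607, 608, 616, 617]
t=5: [622, 626, 625, 622, 620, 622, 628, 627, 623, 621, 624, 629, 629, 625, 624]
t=6: [621, 619, 619, 621, 622, 621, 618, 619, 621, 622, 620, 617, 617, 620, 621]
t=7: [623, 624, 624, 623, 622, 623, 624, 624, 623, 622, 623, 624, 624, 623, 622]
t=8: [621, 621, 621, 621, 621, 621, 621, 621, 621, 621, 621, 621, 621, 621, 621]
t=9: [623, 623, 623, 623, 623, 623, 623, 623, 623, 623, 623, 623, 623, 623, 623]
t=10: [621, 621, 621, 621, 621, 621, 621, 621, 621, 621, 621, 621, 621, 621, 621]

Answer: a_2(2271) = 623
Key observation: The state at step 8, [621, 621, 621, 621, 621, 621, 621, 621, 621, 621, 621, 621, 621, 621, 621], reappears at step 10: the system is in a cycle of period 2 from step 8 on.  Therefore the state at step 2271 equals the state at step 8 + ((2271 - 8) mod 2) = 9, which is [623, 623, 623, 623, 623, 623, 623, 623, 623, 623, 623, 623, 623, 623, 623].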